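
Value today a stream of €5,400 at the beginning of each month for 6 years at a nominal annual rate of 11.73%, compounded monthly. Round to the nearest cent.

€280,925.57

With 12 periods per year: i = 0.009775, n = 72.
PV = PMT · [1 − (1+i)^(−n)] / i × (1+i) = 5400 · 52.023254 = 280,925.5695
Payments are at the start of each period, so multiply by (1+i).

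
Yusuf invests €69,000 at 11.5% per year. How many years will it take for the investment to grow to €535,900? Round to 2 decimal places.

(1+i)^n = 535900/69000 = 7.76667, so n = ln 7.76667 / ln 1.115 = 18.8310 years

18.83 years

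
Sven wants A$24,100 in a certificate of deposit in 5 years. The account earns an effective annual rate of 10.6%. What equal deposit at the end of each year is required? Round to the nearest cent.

A$3,900.66

PMT = 24100 / ( [(1+0.106)^5 − 1] / 0.106 ) = 24100 / 6.178441 = 3,900.6602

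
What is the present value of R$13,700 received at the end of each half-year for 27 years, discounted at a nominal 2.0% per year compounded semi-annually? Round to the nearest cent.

With 2 periods per year: i = 0.01, n = 54.
PV = PMT · [1 − (1+i)^(−n)] / i = 13700 · 41.568664 = 569,490.6979

R$569,490.70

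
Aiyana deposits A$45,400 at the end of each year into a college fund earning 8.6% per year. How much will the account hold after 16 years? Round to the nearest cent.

FV = PMT · [(1+i)^n − 1] / i = 45400 · 31.901099 = 1,448,309.9084

A$1,448,309.91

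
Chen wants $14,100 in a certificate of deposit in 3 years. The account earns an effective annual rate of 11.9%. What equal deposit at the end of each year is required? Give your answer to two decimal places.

FV-annuity factor = 3.371161; PMT = 14100 / 3.371161 = 4,182.5353

$4,182.54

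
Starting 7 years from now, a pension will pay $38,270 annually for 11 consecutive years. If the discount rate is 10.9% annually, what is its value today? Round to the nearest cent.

Value one period before first payment (t=6): 38270 × [1 − (1+0.109)^(−11)] / 0.109 = 38270 × 6.234453 = 238,592.5153
PV₀ = 238,592.5153 / (1+0.109)^6 = 238,592.5153 / 1.860327 = 128,253.0018

$128,253.00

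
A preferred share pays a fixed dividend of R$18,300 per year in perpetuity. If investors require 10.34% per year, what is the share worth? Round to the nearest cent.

PV = C/r = 18300/0.1034 = 176,982.5919

R$176,982.59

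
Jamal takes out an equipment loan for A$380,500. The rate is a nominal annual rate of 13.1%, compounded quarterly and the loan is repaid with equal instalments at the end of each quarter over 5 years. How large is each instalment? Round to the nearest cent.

With 4 periods per year: i = 0.03275, n = 20.
Annuity-PV factor = 14.506156; PMT = 380500 / 14.506156 = 26,230.2433

A$26,230.24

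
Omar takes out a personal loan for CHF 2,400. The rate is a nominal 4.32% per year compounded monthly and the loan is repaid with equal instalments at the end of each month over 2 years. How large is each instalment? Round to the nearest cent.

CHF 104.56

Periodic rate i = 0.0432/12 = 0.0036; n = 2 × 12 = 24 periods.
PMT = 2400 / ( [1 − (1+0.0036)^(−24)] / 0.0036 ) = 2400 / 22.952893 = 104.5620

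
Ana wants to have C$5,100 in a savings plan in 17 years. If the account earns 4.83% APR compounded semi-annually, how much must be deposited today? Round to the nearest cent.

C$2,265.73

Periodic rate i = 0.0483/2 = 0.02415; n = 17 × 2 = 34 periods.
Discount factor = (1+0.02415)^(−34) = 0.444261; PV = 5,100 × 0.444261 = 2,265.7335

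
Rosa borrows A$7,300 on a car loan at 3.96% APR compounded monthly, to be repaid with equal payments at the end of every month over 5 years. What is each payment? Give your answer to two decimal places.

With 12 periods per year: i = 0.0033, n = 60.
Annuity-PV factor = 54.352326; PMT = 7300 / 54.352326 = 134.3089

A$134.31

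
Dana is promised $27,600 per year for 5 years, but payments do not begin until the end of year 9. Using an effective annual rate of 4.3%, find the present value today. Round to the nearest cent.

$87,000.39

PV at t=8 (ordinary 5-year annuity): 27600 × a(5|0.043) = 27600 × 4.414551 = 121,841.6177
PV₀ = 121,841.6177 / (1+0.043)^8 = 121,841.6177 / 1.400472 = 87,000.3879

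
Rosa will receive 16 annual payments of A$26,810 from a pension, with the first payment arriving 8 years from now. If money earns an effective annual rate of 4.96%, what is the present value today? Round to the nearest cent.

PV at t=7 (ordinary 16-year annuity): 26810 × a(16|0.0496) = 26810 × 10.868692 = 291,389.6290
PV₀ = 291,389.6290 / (1+0.0496)^7 = 291,389.6290 / 1.403352 = 207,638.2387

A$207,638.24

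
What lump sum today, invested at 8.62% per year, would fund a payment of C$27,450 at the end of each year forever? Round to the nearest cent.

C$318,445.48

PV = PMT / i = 27450 / 0.0862 = 318,445.4756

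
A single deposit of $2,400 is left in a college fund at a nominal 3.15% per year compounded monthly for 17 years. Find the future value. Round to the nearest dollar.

$4,097

Periodic rate i = 0.0315/12 = 0.002625; n = 17 × 12 = 204 periods.
FV = 2,400 × (1 + 0.002625)^204 = 4,097.0497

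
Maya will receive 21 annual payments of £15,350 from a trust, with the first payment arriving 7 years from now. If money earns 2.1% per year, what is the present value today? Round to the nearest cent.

£228,204.15

Value one period before first payment (t=6): 15350 × [1 − (1+0.021)^(−21)] / 0.021 = 15350 × 16.841067 = 258,510.3789
PV₀ = 258,510.3789 / (1+0.021)^6 = 258,510.3789 / 1.132803 = 228,204.1467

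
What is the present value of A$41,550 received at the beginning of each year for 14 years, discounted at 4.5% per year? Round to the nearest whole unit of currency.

PV = PMT · [1 − (1+i)^(−n)] / i × (1+i) = 41550 · 10.682852 = 443,872.5181
Payments are at the start of each period, so multiply by (1+i).

A$443,873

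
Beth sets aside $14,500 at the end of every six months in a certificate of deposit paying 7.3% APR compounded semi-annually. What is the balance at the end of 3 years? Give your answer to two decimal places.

$95,335.83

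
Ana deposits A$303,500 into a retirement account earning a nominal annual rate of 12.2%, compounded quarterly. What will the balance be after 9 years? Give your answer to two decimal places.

A$895,130.91

i = 0.122/4 = 0.0305 per quarter; n = 9·4 = 36.
FV = 303,500 × (1 + 0.0305)^36 = 895,130.9130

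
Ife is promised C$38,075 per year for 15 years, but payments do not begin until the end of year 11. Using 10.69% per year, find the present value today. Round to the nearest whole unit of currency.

C$100,881

PV at t=10 (ordinary 15-year annuity): 38075 × a(15|0.1069) = 38075 × 7.315634 = 278,542.7773
Discount back 10 years: 278,542.7773 × (1+0.1069)^(−10) = 278,542.7773 × 0.362173 = 100,880.6861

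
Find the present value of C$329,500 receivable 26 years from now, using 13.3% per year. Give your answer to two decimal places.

C$12,819.70

PV = FV·(1+i)^(−n) = 329,500 × 0.038907 = 12,819.6971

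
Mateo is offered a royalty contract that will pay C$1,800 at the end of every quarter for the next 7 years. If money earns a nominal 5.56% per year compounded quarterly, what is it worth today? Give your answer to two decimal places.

i = 0.0556/4 = 0.0139 per quarter; n = 7·4 = 28.
PV = PMT · [1 − (1+i)^(−n)] / i = 1800 · 23.063509 = 41,514.3159

C$41,514.32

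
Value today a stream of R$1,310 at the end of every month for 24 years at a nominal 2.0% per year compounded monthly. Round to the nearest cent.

R$299,441.89

With 12 periods per year: i = 0.00166667, n = 288.
PV = 1310 × [1 − (1+0.00166667)^(−288)] / 0.00166667 = 1310 × 228.581592 = 299,441.8856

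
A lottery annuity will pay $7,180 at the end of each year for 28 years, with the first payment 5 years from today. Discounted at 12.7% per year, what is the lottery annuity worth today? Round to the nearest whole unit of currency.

$33,813

Value one period before first payment (t=4): 7180 × [1 − (1+0.127)^(−28)] / 0.127 = 7180 × 7.597113 = 54,547.2743
PV₀ = 54,547.2743 / (1+0.127)^4 = 54,547.2743 / 1.613228 = 33,812.5083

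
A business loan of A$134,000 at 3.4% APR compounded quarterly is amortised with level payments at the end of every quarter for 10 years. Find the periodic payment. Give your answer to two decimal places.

i = 0.034/4 = 0.0085 per quarter; n = 10·4 = 40.
Annuity-PV factor = 33.788968; PMT = 134000 / 33.788968 = 3,965.7915

A$3,965.79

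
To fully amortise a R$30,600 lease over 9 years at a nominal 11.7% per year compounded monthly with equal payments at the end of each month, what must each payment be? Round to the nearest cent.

R$459.48

With 12 periods per year: i = 0.00975, n = 108.
Annuity-PV factor = 66.597592; PMT = 30600 / 66.597592 = 459.4761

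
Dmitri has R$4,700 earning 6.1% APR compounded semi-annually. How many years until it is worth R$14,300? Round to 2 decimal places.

18.52 years

Periodic rate i = 0.061/2 = 0.0305.
(1+i)^n = 14300/4700 = 3.04255, so n = ln 3.04255 / ln 1.0305 = 37.0354 half-years
= 37.0354/2 years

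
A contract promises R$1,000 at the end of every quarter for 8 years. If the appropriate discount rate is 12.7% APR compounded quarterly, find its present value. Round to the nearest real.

i = 0.127/4 = 0.03175 per quarter; n = 8·4 = 32.
PV = 1000 × [1 − (1+0.03175)^(−32)] / 0.03175 = 1000 × 19.911678 = 19,911.6778

R$19,912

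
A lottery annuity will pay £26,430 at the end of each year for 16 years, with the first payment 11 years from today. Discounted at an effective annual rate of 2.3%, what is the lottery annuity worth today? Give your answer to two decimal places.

Value one period before first payment (t=10): 26430 × [1 − (1+0.023)^(−16)] / 0.023 = 26430 × 13.260518 = 350,475.4848
PV₀ = 350,475.4848 / (1+0.023)^10 = 350,475.4848 / 1.255325 = 279,190.9317

£279,190.93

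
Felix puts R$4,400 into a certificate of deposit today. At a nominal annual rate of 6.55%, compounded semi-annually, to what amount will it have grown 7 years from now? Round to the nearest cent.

R$6,908.53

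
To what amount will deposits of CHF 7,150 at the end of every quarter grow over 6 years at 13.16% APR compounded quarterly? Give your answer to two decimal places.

CHF 255,291.19

With 4 periods per year: i = 0.0329, n = 24.
FV = 7150 × [(1+0.0329)^24 − 1] / 0.0329 = 7150 × 35.705061 = 255,291.1876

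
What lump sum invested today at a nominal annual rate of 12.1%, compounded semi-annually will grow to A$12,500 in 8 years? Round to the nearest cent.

With 2 periods per year: i = 0.0605, n = 16.
Discount factor = (1+0.0605)^(−16) = 0.390687; PV = 12,500 × 0.390687 = 4,883.5906

A$4,883.59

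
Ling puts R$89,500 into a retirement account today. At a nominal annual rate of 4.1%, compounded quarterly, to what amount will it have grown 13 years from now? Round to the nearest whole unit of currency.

R$152,098

With 4 periods per year: i = 0.01025, n = 52.
FV = PV·(1+i)^n = 89,500 × 1.699420 = 152,098.0721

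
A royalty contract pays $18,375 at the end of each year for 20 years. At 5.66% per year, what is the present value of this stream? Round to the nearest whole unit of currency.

$216,703

PV = 18375 × [1 − (1+0.0566)^(−20)] / 0.0566 = 18375 × 11.793337 = 216,702.5730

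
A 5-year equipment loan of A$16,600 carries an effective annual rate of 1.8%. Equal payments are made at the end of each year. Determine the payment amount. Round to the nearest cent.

A$3,501.41

Annuity-PV factor = 4.740945; PMT = 16600 / 4.740945 = 3,501.4119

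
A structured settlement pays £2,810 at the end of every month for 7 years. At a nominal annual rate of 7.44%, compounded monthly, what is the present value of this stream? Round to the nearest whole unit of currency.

£183,556

With 12 periods per year: i = 0.0062, n = 84.
PV = PMT · [1 − (1+i)^(−n)] / i = 2810 · 65.322416 = 183,555.9902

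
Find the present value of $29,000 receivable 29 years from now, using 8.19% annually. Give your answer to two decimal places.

$2,957.82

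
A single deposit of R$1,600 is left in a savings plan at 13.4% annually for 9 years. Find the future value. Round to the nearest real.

1,600 × (1+0.134)^9 = 1,600 × 3.101112 = 4,961.7797

R$4,962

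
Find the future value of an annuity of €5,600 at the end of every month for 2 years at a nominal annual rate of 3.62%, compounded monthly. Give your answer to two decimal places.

€139,167.36

i = 0.0362/12 = 0.00301667 per month; n = 2·12 = 24.
FV = 5600 × [(1+0.00301667)^24 − 1] / 0.00301667 = 5600 × 24.851314 = 139,167.3597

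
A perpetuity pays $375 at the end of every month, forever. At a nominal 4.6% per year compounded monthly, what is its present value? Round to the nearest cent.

Periodic rate i = 0.046/12 = 0.00383333.
PV = PMT / i = 375 / 0.00383333 = 97,826.0870

$97,826.09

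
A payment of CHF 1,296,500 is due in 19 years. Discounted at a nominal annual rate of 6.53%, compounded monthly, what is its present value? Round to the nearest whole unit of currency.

Periodic rate i = 0.0653/12 = 0.00544167; n = 19 × 12 = 228 periods.
PV = 1,296,500 / (1 + 0.00544167)^228 = 1,296,500 / 3.446422 = 376,187.2957

CHF 376,187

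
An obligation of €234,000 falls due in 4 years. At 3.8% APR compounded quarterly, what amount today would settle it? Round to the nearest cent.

€201,147.52

i = 0.038/4 = 0.0095 per quarter; n = 4·4 = 16.
PV = FV·(1+i)^(−n) = 234,000 × 0.859605 = 201,147.5212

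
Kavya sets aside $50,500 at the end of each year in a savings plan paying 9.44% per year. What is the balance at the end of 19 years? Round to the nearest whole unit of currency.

FV = 50500 × [(1+0.0944)^19 − 1] / 0.0944 = 50500 × 48.206276 = 2,434,416.9572

$2,434,417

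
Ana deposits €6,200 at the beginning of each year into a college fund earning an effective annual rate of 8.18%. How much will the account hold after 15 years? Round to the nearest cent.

Accumulation factor s(15|0.0818) × (1+i) = 29.787922; FV = 6200 × 29.787922 = 184,685.1168
Payments are at the start of each period, so multiply by (1+i).

€184,685.12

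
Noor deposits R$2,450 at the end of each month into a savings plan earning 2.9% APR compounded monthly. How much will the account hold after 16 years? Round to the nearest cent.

R$597,664.45

With 12 periods per year: i = 0.00241667, n = 192.
FV = 2450 × [(1+0.00241667)^192 − 1] / 0.00241667 = 2450 × 243.944672 = 597,664.4455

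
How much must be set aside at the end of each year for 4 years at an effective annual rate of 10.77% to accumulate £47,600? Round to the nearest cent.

FV-annuity factor = 4.693846; PMT = 47600 / 4.693846 = 10,140.9369

£10,140.94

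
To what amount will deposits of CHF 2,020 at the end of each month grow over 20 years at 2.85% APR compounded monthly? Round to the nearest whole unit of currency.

i = 0.0285/12 = 0.002375 per month; n = 20·12 = 240.
FV = PMT · [(1+i)^n − 1] / i = 2020 · 322.977874 = 652,415.3058

CHF 652,415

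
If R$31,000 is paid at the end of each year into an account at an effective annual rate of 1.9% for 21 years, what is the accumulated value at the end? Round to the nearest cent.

FV = PMT · [(1+i)^n − 1] / i = 31000 · 25.513973 = 790,933.1642

R$790,933.16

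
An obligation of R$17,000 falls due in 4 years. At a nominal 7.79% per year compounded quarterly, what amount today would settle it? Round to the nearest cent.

R$12,486.01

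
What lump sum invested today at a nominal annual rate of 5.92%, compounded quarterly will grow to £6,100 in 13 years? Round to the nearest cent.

£2,841.49

With 4 periods per year: i = 0.0148, n = 52.
Discount factor = (1+0.0148)^(−52) = 0.465818; PV = 6,100 × 0.465818 = 2,841.4891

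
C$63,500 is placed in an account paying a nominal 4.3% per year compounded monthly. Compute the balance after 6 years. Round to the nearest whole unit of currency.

Periodic rate i = 0.043/12 = 0.00358333; n = 6 × 12 = 72 periods.
63,500 × (1+0.00358333)^72 = 63,500 × 1.293742 = 82,152.6217

C$82,153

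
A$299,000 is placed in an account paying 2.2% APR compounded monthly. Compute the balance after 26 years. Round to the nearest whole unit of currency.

i = 0.022/12 = 0.00183333 per month; n = 26·12 = 312.
FV = 299,000 × (1 + 0.00183333)^312 = 529,492.9656

A$529,493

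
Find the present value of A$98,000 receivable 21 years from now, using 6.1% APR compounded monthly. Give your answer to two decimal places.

A$27,308.89

With 12 periods per year: i = 0.00508333, n = 252.
Discount factor = (1+0.00508333)^(−252) = 0.278662; PV = 98,000 × 0.278662 = 27,308.8920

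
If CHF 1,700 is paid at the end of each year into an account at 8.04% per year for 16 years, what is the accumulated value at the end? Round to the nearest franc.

FV = PMT · [(1+i)^n − 1] / i = 1700 · 30.426630 = 51,725.2703

CHF 51,725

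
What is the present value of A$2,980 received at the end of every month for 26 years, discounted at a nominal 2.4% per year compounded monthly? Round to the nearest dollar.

A$691,165

With 12 periods per year: i = 0.002, n = 312.
PV = PMT · [1 − (1+i)^(−n)] / i = 2980 · 231.934523 = 691,164.8787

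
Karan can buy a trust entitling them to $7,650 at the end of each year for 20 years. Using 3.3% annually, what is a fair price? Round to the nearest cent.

$110,719.04

PV = 7650 × [1 − (1+0.033)^(−20)] / 0.033 = 7650 × 14.473077 = 110,719.0402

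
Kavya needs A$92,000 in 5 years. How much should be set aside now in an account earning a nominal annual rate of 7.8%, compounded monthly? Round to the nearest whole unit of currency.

A$62,368

With 12 periods per year: i = 0.0065, n = 60.
PV = 92,000 / (1 + 0.0065)^60 = 92,000 / 1.475118 = 62,367.8932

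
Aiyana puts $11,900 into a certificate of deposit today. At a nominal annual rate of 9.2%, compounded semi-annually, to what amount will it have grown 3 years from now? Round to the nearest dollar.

With 2 periods per year: i = 0.046, n = 6.
11,900 × (1+0.046)^6 = 11,900 × 1.309755 = 15,586.0860

$15,586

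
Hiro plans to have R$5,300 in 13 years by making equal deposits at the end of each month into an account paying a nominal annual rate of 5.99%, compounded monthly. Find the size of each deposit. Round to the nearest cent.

R$22.53

i = 0.0599/12 = 0.00499167 per month; n = 13·12 = 156.
FV-annuity factor = 235.276552; PMT = 5300 / 235.276552 = 22.5267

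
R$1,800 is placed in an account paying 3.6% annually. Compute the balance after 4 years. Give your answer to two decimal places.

1,800 × (1+0.036)^4 = 1,800 × 1.151964 = 2,073.5357

R$2,073.54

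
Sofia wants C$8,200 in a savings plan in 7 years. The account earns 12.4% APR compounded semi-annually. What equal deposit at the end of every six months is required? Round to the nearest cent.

With 2 periods per year: i = 0.062, n = 14.
PMT = 8200 / ( [(1+0.062)^14 − 1] / 0.062 ) = 8200 / 21.312322 = 384.7540

C$384.75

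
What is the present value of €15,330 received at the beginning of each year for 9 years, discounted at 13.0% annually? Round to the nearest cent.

€88,895.15

PV = 15330 × [1 − (1+0.13)^(−9)] / 0.13 × (1+i) = 15330 × 5.798770 = 88,895.1486
(Beginning-of-period payments → annuity-due factor ×(1+i).)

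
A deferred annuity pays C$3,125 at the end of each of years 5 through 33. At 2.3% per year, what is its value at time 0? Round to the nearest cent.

Value one period before first payment (t=4): 3125 × [1 − (1+0.023)^(−29)] / 0.023 = 3125 × 20.993991 = 65,606.2224
Discount back 4 years: 65,606.2224 × (1+0.023)^(−4) = 65,606.2224 × 0.913056 = 59,902.1619

C$59,902.16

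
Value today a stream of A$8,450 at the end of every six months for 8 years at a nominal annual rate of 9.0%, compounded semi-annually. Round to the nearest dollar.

With 2 periods per year: i = 0.045, n = 16.
PV = PMT · [1 − (1+i)^(−n)] / i = 8450 · 11.234015 = 94,927.4272

A$94,927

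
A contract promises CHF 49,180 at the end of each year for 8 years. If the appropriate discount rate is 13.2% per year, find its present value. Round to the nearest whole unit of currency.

CHF 234,396

PV = 49180 × [1 − (1+0.132)^(−8)] / 0.132 = 49180 × 4.766092 = 234,396.3971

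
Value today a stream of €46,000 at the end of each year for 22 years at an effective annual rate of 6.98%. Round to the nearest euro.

€509,662

PV = PMT · [1 − (1+i)^(−n)] / i = 46000 · 11.079608 = 509,661.9891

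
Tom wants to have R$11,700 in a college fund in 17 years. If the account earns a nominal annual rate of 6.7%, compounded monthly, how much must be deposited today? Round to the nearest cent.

R$3,757.51

With 12 periods per year: i = 0.00558333, n = 204.
PV = 11,700 / (1 + 0.00558333)^204 = 11,700 / 3.113763 = 3,757.5110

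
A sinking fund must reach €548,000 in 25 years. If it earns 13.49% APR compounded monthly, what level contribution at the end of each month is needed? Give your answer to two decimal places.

€223.14

With 12 periods per year: i = 0.0112417, n = 300.
PMT = 548000 / ( [(1+0.0112417)^300 − 1] / 0.0112417 ) = 548000 / 2455.859073 = 223.1398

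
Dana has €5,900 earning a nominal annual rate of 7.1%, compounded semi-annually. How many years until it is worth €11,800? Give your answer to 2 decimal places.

Periodic rate i = 0.071/2 = 0.0355.
n = ln(11800/5900) / ln(1+0.0355) = ln(2.00000) / 0.034884 = 19.8698 half-years
= 19.8698/2 years

9.93 years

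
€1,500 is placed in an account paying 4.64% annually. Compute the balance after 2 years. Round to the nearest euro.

€1,642

FV = 1,500 × (1 + 0.0464)^2 = 1,642.4294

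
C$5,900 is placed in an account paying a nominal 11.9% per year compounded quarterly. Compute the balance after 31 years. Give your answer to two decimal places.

Periodic rate i = 0.119/4 = 0.02975; n = 31 × 4 = 124 periods.
5,900 × (1+0.02975)^124 = 5,900 × 37.909083 = 223,663.5890

C$223,663.59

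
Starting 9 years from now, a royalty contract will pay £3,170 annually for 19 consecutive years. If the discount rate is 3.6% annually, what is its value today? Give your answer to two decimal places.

£32,467.97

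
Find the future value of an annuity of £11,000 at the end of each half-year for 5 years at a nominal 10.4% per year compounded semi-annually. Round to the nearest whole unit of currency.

i = 0.104/2 = 0.052 per half-year; n = 5·2 = 10.
Accumulation factor s(10|0.052) = 12.695932; FV = 11000 × 12.695932 = 139,655.2572

£139,655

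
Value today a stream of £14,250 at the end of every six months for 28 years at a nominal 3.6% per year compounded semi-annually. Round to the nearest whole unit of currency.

i = 0.036/2 = 0.018 per half-year; n = 28·2 = 56.
PV = PMT · [1 − (1+i)^(−n)] / i = 14250 · 35.098085 = 500,147.7166

£500,148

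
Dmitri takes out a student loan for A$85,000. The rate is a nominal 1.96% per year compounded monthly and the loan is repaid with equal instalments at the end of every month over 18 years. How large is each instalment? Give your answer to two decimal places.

A$467.33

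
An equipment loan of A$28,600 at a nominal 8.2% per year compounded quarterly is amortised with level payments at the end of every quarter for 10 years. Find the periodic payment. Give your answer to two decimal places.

A$1,054.68

i = 0.082/4 = 0.0205 per quarter; n = 10·4 = 40.
Annuity-PV factor = 27.117130; PMT = 28600 / 27.117130 = 1,054.6839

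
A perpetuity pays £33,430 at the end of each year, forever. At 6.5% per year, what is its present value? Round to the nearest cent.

£514,307.69

PV = C/r = 33430/0.065 = 514,307.6923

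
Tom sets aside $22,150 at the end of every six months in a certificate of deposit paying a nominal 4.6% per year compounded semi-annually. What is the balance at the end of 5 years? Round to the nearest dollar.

i = 0.046/2 = 0.023 per half-year; n = 5·2 = 10.
FV = 22150 × [(1+0.023)^10 − 1] / 0.023 = 22150 × 11.101107 = 245,889.5192

$245,890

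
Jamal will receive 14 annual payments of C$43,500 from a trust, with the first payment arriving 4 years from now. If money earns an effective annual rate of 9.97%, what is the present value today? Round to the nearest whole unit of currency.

C$241,351

Value one period before first payment (t=3): 43500 × [1 − (1+0.0997)^(−14)] / 0.0997 = 43500 × 7.378749 = 320,975.5659
Discount back 3 years: 320,975.5659 × (1+0.0997)^(−3) = 320,975.5659 × 0.751930 = 241,351.1086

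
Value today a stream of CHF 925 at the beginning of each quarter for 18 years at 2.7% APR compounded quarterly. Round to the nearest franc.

i = 0.027/4 = 0.00675 per quarter; n = 18·4 = 72.
PV = 925 × [1 − (1+0.00675)^(−72)] / 0.00675 × (1+i) = 925 × 57.259913 = 52,965.4197
(annuity-due: payments at period start, so ×(1+i).)

CHF 52,965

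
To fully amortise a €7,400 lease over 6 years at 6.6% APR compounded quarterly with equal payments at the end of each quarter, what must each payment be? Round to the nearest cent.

€375.91

Periodic rate i = 0.066/4 = 0.0165; n = 6 × 4 = 24 periods.
PMT = 7400 / ( [1 − (1+0.0165)^(−24)] / 0.0165 ) = 7400 / 19.685755 = 375.9063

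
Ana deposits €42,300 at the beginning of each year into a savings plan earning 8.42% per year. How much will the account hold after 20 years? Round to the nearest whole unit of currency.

Accumulation factor s(20|0.0842) × (1+i) = 51.984774; FV = 42300 × 51.984774 = 2,198,955.9334
(Beginning-of-period payments → annuity-due factor ×(1+i).)

€2,198,956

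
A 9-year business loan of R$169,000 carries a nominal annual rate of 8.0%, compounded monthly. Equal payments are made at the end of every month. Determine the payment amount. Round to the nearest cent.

R$2,200.16

Periodic rate i = 0.08/12 = 0.00666667; n = 9 × 12 = 108 periods.
PMT = 169000 / ( [1 − (1+0.00666667)^(−108)] / 0.00666667 ) = 169000 / 76.812497 = 2,200.1628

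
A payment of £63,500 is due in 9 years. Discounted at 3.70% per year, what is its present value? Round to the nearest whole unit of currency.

£45,789

PV = FV·(1+i)^(−n) = 63,500 × 0.721093 = 45,789.3963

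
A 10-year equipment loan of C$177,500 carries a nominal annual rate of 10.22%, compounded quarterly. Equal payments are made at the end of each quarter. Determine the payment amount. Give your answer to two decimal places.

Periodic rate i = 0.1022/4 = 0.02555; n = 10 × 4 = 40 periods.
PMT = 177500 / ( [1 − (1+0.02555)^(−40)] / 0.02555 ) = 177500 / 24.871849 = 7,136.5825

C$7,136.58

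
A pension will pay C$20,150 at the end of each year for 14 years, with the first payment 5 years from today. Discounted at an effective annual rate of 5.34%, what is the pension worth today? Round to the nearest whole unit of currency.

C$158,521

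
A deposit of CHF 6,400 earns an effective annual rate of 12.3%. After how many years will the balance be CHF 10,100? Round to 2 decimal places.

3.93 years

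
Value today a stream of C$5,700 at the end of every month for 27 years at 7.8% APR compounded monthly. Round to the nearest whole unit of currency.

C$769,451

With 12 periods per year: i = 0.0065, n = 324.
PV = 5700 × [1 − (1+0.0065)^(−324)] / 0.0065 = 5700 × 134.991343 = 769,450.6564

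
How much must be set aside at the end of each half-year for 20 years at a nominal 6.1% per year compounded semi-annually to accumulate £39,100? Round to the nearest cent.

£512.71

With 2 periods per year: i = 0.0305, n = 40.
PMT = 39100 / ( [(1+0.0305)^40 − 1] / 0.0305 ) = 39100 / 76.261692 = 512.7083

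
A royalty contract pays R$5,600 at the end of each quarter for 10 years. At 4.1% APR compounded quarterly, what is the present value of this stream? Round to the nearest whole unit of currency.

R$183,004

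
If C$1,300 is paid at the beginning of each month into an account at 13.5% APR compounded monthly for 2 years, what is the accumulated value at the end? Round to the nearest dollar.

C$35,990

With 12 periods per year: i = 0.01125, n = 24.
Accumulation factor s(24|0.01125) × (1+i) = 27.684989; FV = 1300 × 27.684989 = 35,990.4859
(Beginning-of-period payments → annuity-due factor ×(1+i).)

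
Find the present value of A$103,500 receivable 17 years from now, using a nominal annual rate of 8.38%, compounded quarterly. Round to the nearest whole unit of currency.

i = 0.0838/4 = 0.02095 per quarter; n = 17·4 = 68.
PV = FV·(1+i)^(−n) = 103,500 × 0.244172 = 25,271.7987

A$25,272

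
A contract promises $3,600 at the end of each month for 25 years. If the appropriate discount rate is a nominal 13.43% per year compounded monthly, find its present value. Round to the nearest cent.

$310,255.87

Periodic rate i = 0.1343/12 = 0.0111917; n = 25 × 12 = 300 periods.
PV = 3600 × [1 − (1+0.0111917)^(−300)] / 0.0111917 = 3600 × 86.182186 = 310,255.8708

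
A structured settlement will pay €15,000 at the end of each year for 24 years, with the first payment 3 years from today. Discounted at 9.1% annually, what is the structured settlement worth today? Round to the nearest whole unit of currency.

Value one period before first payment (t=2): 15000 × [1 − (1+0.091)^(−24)] / 0.091 = 15000 × 9.630183 = 144,452.7399
PV₀ = 144,452.7399 / (1+0.091)^2 = 144,452.7399 / 1.190281 = 121,360.1997

€121,360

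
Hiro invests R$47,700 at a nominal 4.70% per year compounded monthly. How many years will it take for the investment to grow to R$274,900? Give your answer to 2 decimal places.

Periodic rate i = 0.047/12 = 0.00391667.
(1+i)^n = 274900/47700 = 5.76310, so n = ln 5.76310 / ln 1.00392 = 448.0605 months
= 448.0605/12 years

37.34 years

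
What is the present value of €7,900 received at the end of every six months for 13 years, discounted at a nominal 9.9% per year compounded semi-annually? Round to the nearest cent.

With 2 periods per year: i = 0.0495, n = 26.
PV = PMT · [1 − (1+i)^(−n)] / i = 7900 · 14.449591 = 114,151.7686

€114,151.77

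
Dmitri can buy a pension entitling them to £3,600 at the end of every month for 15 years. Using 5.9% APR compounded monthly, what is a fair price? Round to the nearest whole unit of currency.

Periodic rate i = 0.059/12 = 0.00491667; n = 15 × 12 = 180 periods.
PV = 3600 × [1 − (1+0.00491667)^(−180)] / 0.00491667 = 3600 × 119.265738 = 429,356.6555

£429,357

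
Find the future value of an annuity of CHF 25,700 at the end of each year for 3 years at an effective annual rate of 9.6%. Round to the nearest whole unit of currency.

FV = PMT · [(1+i)^n − 1] / i = 25700 · 3.297216 = 84,738.4512

CHF 84,738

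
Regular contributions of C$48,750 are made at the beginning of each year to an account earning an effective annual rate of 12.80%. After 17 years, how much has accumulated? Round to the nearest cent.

C$2,899,502.92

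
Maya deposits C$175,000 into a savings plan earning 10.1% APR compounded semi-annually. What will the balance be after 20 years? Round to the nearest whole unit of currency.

i = 0.101/2 = 0.0505 per half-year; n = 20·2 = 40.
FV = 175,000 × (1 + 0.0505)^40 = 1,255,683.8782

C$1,255,684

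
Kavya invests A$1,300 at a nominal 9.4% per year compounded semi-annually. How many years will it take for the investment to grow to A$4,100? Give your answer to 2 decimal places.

12.50 years

Periodic rate i = 0.094/2 = 0.047.
n = ln(4100/1300) / ln(1+0.047) = ln(3.15385) / 0.045929 = 25.0087 half-years
= 25.0087/2 years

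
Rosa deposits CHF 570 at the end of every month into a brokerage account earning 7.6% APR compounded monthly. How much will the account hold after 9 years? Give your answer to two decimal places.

CHF 87,976.72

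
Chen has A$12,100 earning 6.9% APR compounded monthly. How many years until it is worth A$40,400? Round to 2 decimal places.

17.52 years

Periodic rate i = 0.069/12 = 0.00575.
n = ln(40400/12100) / ln(1+0.00575) = ln(3.33884) / 0.005734 = 210.2760 months
= 210.2760/12 years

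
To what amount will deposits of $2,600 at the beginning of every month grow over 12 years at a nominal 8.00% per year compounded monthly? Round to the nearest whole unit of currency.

$629,491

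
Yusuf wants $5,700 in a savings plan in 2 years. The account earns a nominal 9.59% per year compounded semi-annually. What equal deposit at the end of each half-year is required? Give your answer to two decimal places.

$1,326.50

With 2 periods per year: i = 0.04795, n = 4.
FV-annuity factor = 4.297007; PMT = 5700 / 4.297007 = 1,326.5047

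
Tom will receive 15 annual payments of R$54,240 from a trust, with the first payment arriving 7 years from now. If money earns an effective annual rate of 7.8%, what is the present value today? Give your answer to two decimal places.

R$299,485.63

PV at t=6 (ordinary 15-year annuity): 54240 × a(15|0.078) = 54240 × 8.665006 = 469,989.9332
Discount back 6 years: 469,989.9332 × (1+0.078)^(−6) = 469,989.9332 × 0.637217 = 299,485.6313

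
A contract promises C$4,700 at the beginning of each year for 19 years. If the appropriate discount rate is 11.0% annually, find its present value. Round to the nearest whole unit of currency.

C$40,898

PV = 4700 × [1 − (1+0.11)^(−19)] / 0.11 × (1+i) = 4700 × 8.701617 = 40,897.5979
Payments are at the start of each period, so multiply by (1+i).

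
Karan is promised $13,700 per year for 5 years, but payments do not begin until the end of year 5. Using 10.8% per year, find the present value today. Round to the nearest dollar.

$33,765

PV at t=4 (ordinary 5-year annuity): 13700 × a(5|0.108) = 13700 × 3.714567 = 50,889.5687
PV₀ = 50,889.5687 / (1+0.108)^4 = 50,889.5687 / 1.507159 = 33,765.2312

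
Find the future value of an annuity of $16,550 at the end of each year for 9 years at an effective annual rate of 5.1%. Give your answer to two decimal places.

FV = 16550 × [(1+0.051)^9 − 1] / 0.051 = 16550 × 11.072080 = 183,242.9251

$183,242.93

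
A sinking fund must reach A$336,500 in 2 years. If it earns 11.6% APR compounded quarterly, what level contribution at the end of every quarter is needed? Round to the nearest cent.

With 4 periods per year: i = 0.029, n = 8.
PMT = 336500 / ( [(1+0.029)^8 − 1] / 0.029 ) = 336500 / 8.860843 = 37,976.0689

A$37,976.07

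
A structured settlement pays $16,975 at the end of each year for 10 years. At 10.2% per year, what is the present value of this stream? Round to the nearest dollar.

$103,414

PV = PMT · [1 − (1+i)^(−n)] / i = 16975 · 6.092127 = 103,413.8629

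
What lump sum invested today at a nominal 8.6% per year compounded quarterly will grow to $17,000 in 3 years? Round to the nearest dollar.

$13,170

With 4 periods per year: i = 0.0215, n = 12.
Discount factor = (1+0.0215)^(−12) = 0.774711; PV = 17,000 × 0.774711 = 13,170.0817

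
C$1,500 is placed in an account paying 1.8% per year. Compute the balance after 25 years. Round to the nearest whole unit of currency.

C$2,343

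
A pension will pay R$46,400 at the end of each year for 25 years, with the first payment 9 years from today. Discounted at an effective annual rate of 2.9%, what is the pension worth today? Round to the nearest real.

PV at t=8 (ordinary 25-year annuity): 46400 × a(25|0.029) = 46400 × 17.608775 = 817,047.1423
Discount back 8 years: 817,047.1423 × (1+0.029)^(−8) = 817,047.1423 × 0.795567 = 650,016.1054

R$650,016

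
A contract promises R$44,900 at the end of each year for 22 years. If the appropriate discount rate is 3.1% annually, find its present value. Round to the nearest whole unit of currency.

Annuity factor a(22|0.031) = 15.778426; PV = 44900 × 15.778426 = 708,451.3465

R$708,451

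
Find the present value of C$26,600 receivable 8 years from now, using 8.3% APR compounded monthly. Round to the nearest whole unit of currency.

C$13,725

With 12 periods per year: i = 0.00691667, n = 96.
PV = 26,600 / (1 + 0.00691667)^96 = 26,600 / 1.938112 = 13,724.6984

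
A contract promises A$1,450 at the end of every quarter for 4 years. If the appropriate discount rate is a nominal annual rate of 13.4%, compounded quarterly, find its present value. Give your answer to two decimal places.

A$17,735.66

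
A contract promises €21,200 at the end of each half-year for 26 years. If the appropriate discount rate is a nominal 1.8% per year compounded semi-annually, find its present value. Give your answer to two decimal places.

€877,289.15

i = 0.018/2 = 0.009 per half-year; n = 26·2 = 52.
PV = PMT · [1 − (1+i)^(−n)] / i = 21200 · 41.381564 = 877,289.1509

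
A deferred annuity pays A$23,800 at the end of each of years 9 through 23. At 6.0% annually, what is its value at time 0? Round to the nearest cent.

Value one period before first payment (t=8): 23800 × [1 − (1+0.06)^(−15)] / 0.06 = 23800 × 9.712249 = 231,151.5259
PV₀ = 231,151.5259 / (1+0.06)^8 = 231,151.5259 / 1.593848 = 145,027.3270

A$145,027.33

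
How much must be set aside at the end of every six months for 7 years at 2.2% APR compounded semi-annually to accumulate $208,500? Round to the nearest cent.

Periodic rate i = 0.022/2 = 0.011; n = 7 × 2 = 14 periods.
PMT = 208500 / ( [(1+0.011)^14 − 1] / 0.011 ) = 208500 / 15.046406 = 13,857.1296

$13,857.13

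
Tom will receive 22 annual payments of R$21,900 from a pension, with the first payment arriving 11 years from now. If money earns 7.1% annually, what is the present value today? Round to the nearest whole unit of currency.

R$120,993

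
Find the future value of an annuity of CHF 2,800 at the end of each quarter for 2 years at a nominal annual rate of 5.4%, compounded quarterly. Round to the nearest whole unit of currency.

CHF 23,487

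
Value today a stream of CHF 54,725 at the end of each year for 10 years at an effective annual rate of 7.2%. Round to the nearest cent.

CHF 380,837.06

PV = PMT · [1 − (1+i)^(−n)] / i = 54725 · 6.959106 = 380,837.0569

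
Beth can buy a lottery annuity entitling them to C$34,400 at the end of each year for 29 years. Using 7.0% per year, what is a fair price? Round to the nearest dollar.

PV = 34400 × [1 − (1+0.07)^(−29)] / 0.07 = 34400 × 12.277674 = 422,351.9879

C$422,352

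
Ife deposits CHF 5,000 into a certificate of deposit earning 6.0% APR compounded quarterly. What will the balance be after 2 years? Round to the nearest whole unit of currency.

CHF 5,632

i = 0.06/4 = 0.015 per quarter; n = 2·4 = 8.
5,000 × (1+0.015)^8 = 5,000 × 1.126493 = 5,632.4629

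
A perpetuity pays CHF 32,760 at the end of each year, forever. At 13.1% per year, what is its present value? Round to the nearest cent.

CHF 250,076.34

PV = C/r = 32760/0.131 = 250,076.3359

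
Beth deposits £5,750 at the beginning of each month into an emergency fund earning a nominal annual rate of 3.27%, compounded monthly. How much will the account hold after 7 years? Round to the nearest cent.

£543,401.03

Periodic rate i = 0.0327/12 = 0.002725; n = 7 × 12 = 84 periods.
FV = PMT · [(1+i)^n − 1] / i × (1+i) = 5750 · 94.504527 = 543,401.0281
(Beginning-of-period payments → annuity-due factor ×(1+i).)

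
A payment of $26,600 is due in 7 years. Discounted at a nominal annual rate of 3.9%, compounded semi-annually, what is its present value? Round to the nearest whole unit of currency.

$20,298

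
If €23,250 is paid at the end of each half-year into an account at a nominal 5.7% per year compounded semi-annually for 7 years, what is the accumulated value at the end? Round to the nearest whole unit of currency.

With 2 periods per year: i = 0.0285, n = 14.
FV = 23250 × [(1+0.0285)^14 − 1] / 0.0285 = 23250 × 16.913710 = 393,243.7678

€393,244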